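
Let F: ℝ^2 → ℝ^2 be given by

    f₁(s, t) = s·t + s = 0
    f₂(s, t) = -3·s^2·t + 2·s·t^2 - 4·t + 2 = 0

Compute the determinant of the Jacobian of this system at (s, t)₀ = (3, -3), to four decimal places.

J = [[t + 1, s], [-6·s·t + 2·t^2, -3·s^2 + 4·s·t - 4]].
At the point, J = [[-2.0000, 3.0000], [72.0000, -67.0000]].
det J = -82.0000.

-82.0000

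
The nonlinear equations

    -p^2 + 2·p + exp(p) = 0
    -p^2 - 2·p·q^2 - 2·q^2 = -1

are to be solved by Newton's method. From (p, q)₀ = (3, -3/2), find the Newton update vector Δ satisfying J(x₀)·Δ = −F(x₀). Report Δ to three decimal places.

At (3, -3/2): F = (17.08554, -26.000).
Jacobian J = [[-2·p + exp(p) + 2, 0], [-2·p - 2·q^2, -4·p·q - 4·q]].
At the point, J = [[16.08554, 0.000], [-10.500, 24.000]] (det J = 386.05289).
Solving J·Δ = −F gives Δ = (-1.062, 0.619).

(-1.062, 0.619)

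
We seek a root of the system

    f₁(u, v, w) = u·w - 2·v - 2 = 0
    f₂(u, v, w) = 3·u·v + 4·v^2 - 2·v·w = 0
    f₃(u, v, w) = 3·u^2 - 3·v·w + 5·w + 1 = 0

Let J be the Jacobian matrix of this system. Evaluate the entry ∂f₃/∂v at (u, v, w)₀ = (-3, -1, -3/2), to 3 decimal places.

∂f₃/∂v = -3·w.
At (-3, -1, -3/2) this is 4.500.

4.500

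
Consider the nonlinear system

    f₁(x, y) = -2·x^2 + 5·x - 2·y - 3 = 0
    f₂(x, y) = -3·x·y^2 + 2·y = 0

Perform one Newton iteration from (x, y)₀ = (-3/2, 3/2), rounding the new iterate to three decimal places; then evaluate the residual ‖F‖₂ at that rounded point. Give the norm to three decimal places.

At (-3/2, 3/2): F = (-18.000, 13.125).
Jacobian J = [[-4·x + 5, -2], [-3·y^2, -6·x·y + 2]].
At the point, J = [[11.000, -2.000], [-6.750, 15.500]] (det J = 157.000).
Solving J·Δ = −F gives Δ = (1.610, -0.146).
Then the next iterate is (x, y)₁ = (0.110, 1.354).
Re-evaluating at (0.110, 1.354): F = (-5.18220, 2.10301), so ‖F‖₂ = 5.593.

5.593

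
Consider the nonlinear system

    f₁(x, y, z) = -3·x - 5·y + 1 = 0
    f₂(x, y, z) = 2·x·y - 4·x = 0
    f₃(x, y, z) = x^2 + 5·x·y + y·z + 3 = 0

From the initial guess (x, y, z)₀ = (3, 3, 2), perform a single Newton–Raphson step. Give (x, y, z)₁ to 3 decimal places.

(-10.500, 6.500, 55.667)

At (3, 3, 2): F = (-23.000, 6.000, 63.000).
Jacobian J = [[-3, -5, 0], [2·y - 4, 2·x, 0], [2·x + 5·y, 5·x + z, y]].
At the point, J = [[-3.000, -5.000, 0.000], [2.000, 6.000, 0.000], [21.000, 17.000, 3.000]] (det J = -24.000).
Solving J·Δ = −F gives Δ = (-13.500, 3.500, 53.667).
Then the next iterate is (x, y, z)₁ = (-10.500, 6.500, 55.667).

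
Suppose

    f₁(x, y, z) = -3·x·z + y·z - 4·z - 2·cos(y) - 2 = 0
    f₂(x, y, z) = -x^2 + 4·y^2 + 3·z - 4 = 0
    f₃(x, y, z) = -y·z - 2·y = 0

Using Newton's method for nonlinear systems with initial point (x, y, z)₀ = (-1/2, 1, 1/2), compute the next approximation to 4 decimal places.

At (-1/2, 1, 1/2): F = (-3.830605, 1.2500, -2.5000).
Jacobian J = [[-3·z, z + 2·sin(y), -3·x + y - 4], [-2·x, 8·y, 3], [0, -z - 2, -y]].
At the point, J = [[-1.5000, 2.182942, -1.5000], [1.0000, 8.0000, 3.0000], [0.0000, -2.5000, -1.0000]] (det J = 6.682942).
Solving J·Δ = −F gives Δ = (5.5426, 1.4149, -6.0372).
Then the next iterate is (x, y, z)₁ = (5.0426, 2.4149, -5.5372).

(5.0426, 2.4149, -5.5372)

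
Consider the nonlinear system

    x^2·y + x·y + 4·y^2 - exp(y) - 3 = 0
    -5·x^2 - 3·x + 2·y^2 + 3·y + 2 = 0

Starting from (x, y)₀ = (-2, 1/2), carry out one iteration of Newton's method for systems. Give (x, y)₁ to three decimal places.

(-1.628, 1.237)

At (-2, 1/2): F = (-2.64872, -10.000).
Jacobian J = [[2·x·y + y, x^2 + x + 8·y - exp(y)], [-10·x - 3, 4·y + 3]].
At the point, J = [[-1.500, 4.35128], [17.000, 5.000]] (det J = -81.47174).
Solving J·Δ = −F gives Δ = (0.372, 0.737).
Then the next iterate is (x, y)₁ = (-1.628, 1.237).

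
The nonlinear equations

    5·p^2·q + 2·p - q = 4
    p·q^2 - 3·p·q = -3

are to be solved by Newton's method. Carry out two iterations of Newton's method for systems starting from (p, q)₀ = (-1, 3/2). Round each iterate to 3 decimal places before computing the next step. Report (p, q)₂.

(0.935, 6.379)

At (-1, 3/2): F = (0.000, 5.250).
Jacobian J = [[10·p·q + 2, 5·p^2 - 1], [q^2 - 3·q, 2·p·q - 3·p]].
At the point, J = [[-13.000, 4.000], [-2.250, 0.000]] (det J = 9.000).
Solving J·Δ = −F gives Δ = (2.333, 7.583).
Then the next iterate is (p, q)₁ = (1.333, 9.083).
Round to (1.333, 9.083) and repeat: F = (70.28041, 76.65077), J = [[123.07639, 7.88444], [55.25189, 20.21628]].
Δ = (-0.398, -2.704), so (p, q)₂ = (0.935, 6.379).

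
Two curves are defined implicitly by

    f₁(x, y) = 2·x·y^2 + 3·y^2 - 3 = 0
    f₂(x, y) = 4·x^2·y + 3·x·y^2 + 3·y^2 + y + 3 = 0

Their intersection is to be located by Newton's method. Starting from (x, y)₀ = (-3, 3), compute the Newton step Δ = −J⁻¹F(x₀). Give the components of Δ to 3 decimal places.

At (-3, 3): F = (-30.000, 60.000).
Jacobian J = [[2·y^2, 4·x·y + 6·y], [8·x·y + 3·y^2, 4·x^2 + 6·x·y + 6·y + 1]].
At the point, J = [[18.000, -18.000], [-45.000, 1.000]] (det J = -792.000).
Solving J·Δ = −F gives Δ = (1.326, -0.341).

(1.326, -0.341)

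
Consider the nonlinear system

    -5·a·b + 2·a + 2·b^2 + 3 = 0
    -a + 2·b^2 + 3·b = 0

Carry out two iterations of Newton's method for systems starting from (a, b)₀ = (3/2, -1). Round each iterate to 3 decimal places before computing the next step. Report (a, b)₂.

At (3/2, -1): F = (15.500, -2.500).
Jacobian J = [[-5·b + 2, -5·a + 4·b], [-1, 4·b + 3]].
At the point, J = [[7.000, -11.500], [-1.000, -1.000]] (det J = -18.500).
Solving J·Δ = −F gives Δ = (-2.392, -0.108).
Then the next iterate is (a, b)₁ = (-0.892, -1.108).
Round to (-0.892, -1.108) and repeat: F = (-1.27035, 0.02333), J = [[7.540, 0.028], [-1.000, -1.432]].
Δ = (0.169, -0.102), so (a, b)₂ = (-0.723, -1.210).

(-0.723, -1.210)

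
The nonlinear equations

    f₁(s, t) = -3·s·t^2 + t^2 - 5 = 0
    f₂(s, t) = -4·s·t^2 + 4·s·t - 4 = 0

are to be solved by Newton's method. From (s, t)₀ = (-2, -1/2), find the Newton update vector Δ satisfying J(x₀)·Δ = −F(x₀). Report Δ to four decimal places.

(7.3333, -1.2500)

At (-2, -1/2): F = (-3.2500, 2.0000).
Jacobian J = [[-3·t^2, -6·s·t + 2·t], [-4·t^2 + 4·t, -8·s·t + 4·s]].
At the point, J = [[-0.7500, -7.0000], [-3.0000, -16.0000]] (det J = -9.0000).
Solving J·Δ = −F gives Δ = (7.3333, -1.2500).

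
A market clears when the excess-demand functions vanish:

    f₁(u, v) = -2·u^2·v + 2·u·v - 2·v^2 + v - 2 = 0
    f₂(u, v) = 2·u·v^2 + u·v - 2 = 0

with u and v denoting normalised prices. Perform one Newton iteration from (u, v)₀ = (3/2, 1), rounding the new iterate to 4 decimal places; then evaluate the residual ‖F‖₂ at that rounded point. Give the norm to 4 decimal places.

At (3/2, 1): F = (-4.5000, 2.5000).
Jacobian J = [[-4·u·v + 2·v, -2·u^2 + 2·u - 4·v + 1], [2·v^2 + v, 4·u·v + u]].
At the point, J = [[-4.0000, -4.5000], [3.0000, 7.5000]] (det J = -16.5000).
Solving J·Δ = −F gives Δ = (-1.3636, 0.2121).
Then the next iterate is (u, v)₁ = (0.1364, 1.2121).
Re-evaluating at (0.1364, 1.2121): F = (-3.440714, -1.433876), so ‖F‖₂ = 3.7275.

3.7275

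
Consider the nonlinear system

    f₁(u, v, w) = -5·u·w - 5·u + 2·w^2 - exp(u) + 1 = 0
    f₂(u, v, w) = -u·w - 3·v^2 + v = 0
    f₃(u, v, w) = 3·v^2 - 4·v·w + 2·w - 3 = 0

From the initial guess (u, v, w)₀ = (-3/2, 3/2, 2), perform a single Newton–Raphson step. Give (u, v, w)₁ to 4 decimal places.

(-0.7084, 0.7883, 0.7596)

At (-3/2, 3/2, 2): F = (31.276870, -2.2500, -4.2500).
Jacobian J = [[-5·w - exp(u) - 5, 0, -5·u + 4·w], [-w, -6·v + 1, -u], [0, 6·v - 4·w, -4·v + 2]].
At the point, J = [[-15.223130, 0.0000, 15.5000], [-2.0000, -8.0000, 1.5000], [0.0000, 1.0000, -4.0000]] (det J = -495.305470).
Solving J·Δ = −F gives Δ = (0.7916, -0.7117, -1.2404).
Then the next iterate is (u, v, w)₁ = (-0.7084, 0.7883, 0.7596).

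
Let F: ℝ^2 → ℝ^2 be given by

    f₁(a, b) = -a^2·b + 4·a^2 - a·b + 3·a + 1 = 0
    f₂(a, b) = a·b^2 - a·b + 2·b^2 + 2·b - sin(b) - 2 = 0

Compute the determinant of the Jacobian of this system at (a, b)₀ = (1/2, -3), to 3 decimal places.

-153.630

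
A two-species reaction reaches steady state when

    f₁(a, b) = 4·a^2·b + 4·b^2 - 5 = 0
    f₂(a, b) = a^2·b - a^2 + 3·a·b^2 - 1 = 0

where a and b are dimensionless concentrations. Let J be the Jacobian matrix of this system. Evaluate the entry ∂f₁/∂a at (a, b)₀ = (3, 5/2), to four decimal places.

∂f₁/∂a = 8·a·b.
At (3, 5/2) this is 60.0000.

60.0000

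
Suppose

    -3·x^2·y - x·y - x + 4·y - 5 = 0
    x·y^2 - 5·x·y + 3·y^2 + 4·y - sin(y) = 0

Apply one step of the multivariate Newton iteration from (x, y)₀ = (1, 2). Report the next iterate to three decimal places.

(0.600, 0.995)

At (1, 2): F = (-6.000, 13.09070).
Jacobian J = [[-6·x·y - y - 1, -3·x^2 - x + 4], [y^2 - 5·y, 2·x·y - 5·x + 6·y - cos(y) + 4]].
At the point, J = [[-15.000, 0.000], [-6.000, 15.41615]] (det J = -231.24220).
Solving J·Δ = −F gives Δ = (-0.400, -1.005).
Then the next iterate is (x, y)₁ = (0.600, 0.995).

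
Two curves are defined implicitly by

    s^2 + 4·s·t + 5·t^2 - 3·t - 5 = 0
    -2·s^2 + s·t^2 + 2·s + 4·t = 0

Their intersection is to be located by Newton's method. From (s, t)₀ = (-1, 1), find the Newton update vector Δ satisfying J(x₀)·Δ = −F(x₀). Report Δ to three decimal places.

At (-1, 1): F = (-6.000, -1.000).
Jacobian J = [[2·s + 4·t, 4·s + 10·t - 3], [-4·s + t^2 + 2, 2·s·t + 4]].
At the point, J = [[2.000, 3.000], [7.000, 2.000]] (det J = -17.000).
Solving J·Δ = −F gives Δ = (-0.529, 2.353).

(-0.529, 2.353)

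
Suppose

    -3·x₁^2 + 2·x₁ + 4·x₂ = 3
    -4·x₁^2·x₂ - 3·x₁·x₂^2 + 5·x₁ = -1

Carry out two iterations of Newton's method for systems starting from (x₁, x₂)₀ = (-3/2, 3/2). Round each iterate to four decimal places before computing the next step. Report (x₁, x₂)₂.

(-1.8048, 3.4966)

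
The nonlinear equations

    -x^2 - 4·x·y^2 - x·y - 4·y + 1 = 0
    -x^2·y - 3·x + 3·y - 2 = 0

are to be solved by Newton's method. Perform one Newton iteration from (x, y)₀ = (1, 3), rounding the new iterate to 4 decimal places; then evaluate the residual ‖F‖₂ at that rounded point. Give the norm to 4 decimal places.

14.5094

At (1, 3): F = (-51.0000, 1.0000).
Jacobian J = [[-2·x - 4·y^2 - y, -8·x·y - x - 4], [-2·x·y - 3, -x^2 + 3]].
At the point, J = [[-41.0000, -29.0000], [-9.0000, 2.0000]] (det J = -343.0000).
Solving J·Δ = −F gives Δ = (-0.2128, -1.4577).
Then the next iterate is (x, y)₁ = (0.7872, 1.5423).
Re-evaluating at (0.7872, 1.5423): F = (-14.492999, -0.690438), so ‖F‖₂ = 14.5094.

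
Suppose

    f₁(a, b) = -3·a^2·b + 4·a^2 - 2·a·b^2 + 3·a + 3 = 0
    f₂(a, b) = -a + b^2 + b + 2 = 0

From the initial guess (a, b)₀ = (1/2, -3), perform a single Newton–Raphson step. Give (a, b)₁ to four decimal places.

(2.6721, -1.9344)

At (1/2, -3): F = (-1.2500, 7.5000).
Jacobian J = [[-6·a·b + 8·a - 2·b^2 + 3, -3·a^2 - 4·a·b], [-1, 2·b + 1]].
At the point, J = [[-2.0000, 5.2500], [-1.0000, -5.0000]] (det J = 15.2500).
Solving J·Δ = −F gives Δ = (2.1721, 1.0656).
Then the next iterate is (a, b)₁ = (2.6721, -1.9344).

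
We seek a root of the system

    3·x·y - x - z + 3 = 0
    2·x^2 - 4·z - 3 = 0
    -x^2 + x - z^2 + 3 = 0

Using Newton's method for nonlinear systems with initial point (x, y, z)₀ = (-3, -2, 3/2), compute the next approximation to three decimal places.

(-1.875, -0.250, 0.375)

At (-3, -2, 3/2): F = (22.500, 9.000, -11.250).
Jacobian J = [[3·y - 1, 3·x, -1], [4·x, 0, -4], [-2·x + 1, 0, -2·z]].
At the point, J = [[-7.000, -9.000, -1.000], [-12.000, 0.000, -4.000], [7.000, 0.000, -3.000]] (det J = 576.000).
Solving J·Δ = −F gives Δ = (1.125, 1.750, -1.125).
Then the next iterate is (x, y, z)₁ = (-1.875, -0.250, 0.375).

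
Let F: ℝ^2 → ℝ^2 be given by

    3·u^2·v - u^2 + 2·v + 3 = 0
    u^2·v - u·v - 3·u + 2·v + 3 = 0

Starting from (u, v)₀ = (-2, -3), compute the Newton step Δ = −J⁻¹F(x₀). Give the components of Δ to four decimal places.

(0.8816, 0.5526)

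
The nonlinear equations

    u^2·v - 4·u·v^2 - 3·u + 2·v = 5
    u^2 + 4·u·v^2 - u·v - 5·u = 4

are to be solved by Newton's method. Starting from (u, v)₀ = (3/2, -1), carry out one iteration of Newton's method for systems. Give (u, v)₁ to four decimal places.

(-1.9210, -1.8899)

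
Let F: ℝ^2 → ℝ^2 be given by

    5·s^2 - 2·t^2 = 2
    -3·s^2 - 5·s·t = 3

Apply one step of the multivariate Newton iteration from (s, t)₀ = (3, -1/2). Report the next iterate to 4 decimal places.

(1.5859, -0.5388)

At (3, -1/2): F = (42.5000, -22.5000).
Jacobian J = [[10·s, -4·t], [-6·s - 5·t, -5·s]].
At the point, J = [[30.0000, 2.0000], [-15.5000, -15.0000]] (det J = -419.0000).
Solving J·Δ = −F gives Δ = (-1.4141, -0.0388).
Then the next iterate is (s, t)₁ = (1.5859, -0.5388).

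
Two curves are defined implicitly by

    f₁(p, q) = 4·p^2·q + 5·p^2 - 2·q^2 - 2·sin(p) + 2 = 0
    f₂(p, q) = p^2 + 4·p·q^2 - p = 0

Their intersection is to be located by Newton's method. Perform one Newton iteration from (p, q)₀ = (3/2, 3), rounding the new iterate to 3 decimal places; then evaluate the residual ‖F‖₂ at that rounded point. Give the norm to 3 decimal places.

At (3/2, 3): F = (20.25501, 54.750).
Jacobian J = [[8·p·q + 10·p - 2·cos(p), 4·p^2 - 4·q], [2·p + 4·q^2 - 1, 8·p·q]].
At the point, J = [[50.85853, -3.000], [38.000, 36.000]] (det J = 1944.90692).
Solving J·Δ = −F gives Δ = (-0.459, -1.036).
Then the next iterate is (p, q)₁ = (1.041, 1.964).
Re-evaluating at (1.041, 1.964): F = (6.49139, 16.10446), so ‖F‖₂ = 17.364.

17.364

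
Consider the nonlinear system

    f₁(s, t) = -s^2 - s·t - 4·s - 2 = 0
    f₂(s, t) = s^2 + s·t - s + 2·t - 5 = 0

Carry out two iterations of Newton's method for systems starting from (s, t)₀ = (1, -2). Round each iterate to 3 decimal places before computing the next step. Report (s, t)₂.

At (1, -2): F = (-5.000, -11.000).
Jacobian J = [[-2·s - t - 4, -s], [2·s + t - 1, s + 2]].
At the point, J = [[-4.000, -1.000], [-1.000, 3.000]] (det J = -13.000).
Solving J·Δ = −F gives Δ = (-2.000, 3.000).
Then the next iterate is (s, t)₁ = (-1.000, 1.000).
Round to (-1.000, 1.000) and repeat: F = (2.000, -2.000), J = [[-3.000, 1.000], [-2.000, 1.000]].
Δ = (4.000, 10.000), so (s, t)₂ = (3.000, 11.000).

(3.000, 11.000)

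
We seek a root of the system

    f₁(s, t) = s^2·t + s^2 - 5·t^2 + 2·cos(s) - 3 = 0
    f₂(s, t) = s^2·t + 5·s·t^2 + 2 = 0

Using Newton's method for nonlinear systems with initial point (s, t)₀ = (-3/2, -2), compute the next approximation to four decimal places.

At (-3/2, -2): F = (-25.108526, -32.5000).
Jacobian J = [[2·s·t + 2·s - 2·sin(s), s^2 - 10·t], [2·s·t + 5·t^2, s^2 + 10·s·t]].
At the point, J = [[4.994990, 22.2500], [26.0000, 32.2500]] (det J = -417.411573).
Solving J·Δ = −F gives Δ = (-0.2075, 1.1751).
Then the next iterate is (s, t)₁ = (-1.7075, -0.8249).

(-1.7075, -0.8249)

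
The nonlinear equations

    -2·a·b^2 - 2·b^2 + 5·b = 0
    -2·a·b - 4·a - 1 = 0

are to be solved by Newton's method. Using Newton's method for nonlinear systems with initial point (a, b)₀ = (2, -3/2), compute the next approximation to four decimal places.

(-1.7317, -1.3171)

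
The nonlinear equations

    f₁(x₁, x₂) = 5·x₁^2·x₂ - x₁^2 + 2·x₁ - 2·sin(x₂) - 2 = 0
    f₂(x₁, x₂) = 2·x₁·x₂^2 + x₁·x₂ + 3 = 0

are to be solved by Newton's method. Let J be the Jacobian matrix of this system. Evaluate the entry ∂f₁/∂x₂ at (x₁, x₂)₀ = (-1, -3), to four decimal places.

∂f₁/∂x₂ = 5·x₁^2 - 2·cos(x₂).
At (-1, -3) this is 6.9800.

6.9800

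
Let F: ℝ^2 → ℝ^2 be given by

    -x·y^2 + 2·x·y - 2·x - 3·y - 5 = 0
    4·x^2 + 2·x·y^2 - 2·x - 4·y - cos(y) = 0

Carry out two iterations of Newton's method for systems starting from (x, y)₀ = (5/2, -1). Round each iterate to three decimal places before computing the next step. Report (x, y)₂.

(2.773, -1.442)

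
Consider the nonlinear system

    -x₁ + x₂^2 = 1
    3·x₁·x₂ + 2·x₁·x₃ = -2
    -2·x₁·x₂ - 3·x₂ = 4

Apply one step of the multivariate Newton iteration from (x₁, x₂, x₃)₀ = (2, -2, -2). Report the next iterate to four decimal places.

(0.5652, -1.3913, -2.0000)

At (2, -2, -2): F = (1.0000, -18.0000, 10.0000).
Jacobian J = [[-1, 2·x₂, 0], [3·x₂ + 2·x₃, 3·x₁, 2·x₁], [-2·x₂, -2·x₁ - 3, 0]].
At the point, J = [[-1.0000, -4.0000, 0.0000], [-10.0000, 6.0000, 4.0000], [4.0000, -7.0000, 0.0000]] (det J = -92.0000).
Solving J·Δ = −F gives Δ = (-1.4348, 0.6087, 0.0000).
Then the next iterate is (x₁, x₂, x₃)₁ = (0.5652, -1.3913, -2.0000).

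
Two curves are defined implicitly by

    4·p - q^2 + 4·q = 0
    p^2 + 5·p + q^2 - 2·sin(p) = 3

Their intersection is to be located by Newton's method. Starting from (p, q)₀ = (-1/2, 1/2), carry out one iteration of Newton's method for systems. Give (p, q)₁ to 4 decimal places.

(3.8421, -5.2061)

At (-1/2, 1/2): F = (-0.2500, -4.041149).
Jacobian J = [[4, -2·q + 4], [2·p - 2·cos(p) + 5, 2·q]].
At the point, J = [[4.0000, 3.0000], [2.244835, 1.0000]] (det J = -2.734505).
Solving J·Δ = −F gives Δ = (4.3421, -5.7061).
Then the next iterate is (p, q)₁ = (3.8421, -5.2061).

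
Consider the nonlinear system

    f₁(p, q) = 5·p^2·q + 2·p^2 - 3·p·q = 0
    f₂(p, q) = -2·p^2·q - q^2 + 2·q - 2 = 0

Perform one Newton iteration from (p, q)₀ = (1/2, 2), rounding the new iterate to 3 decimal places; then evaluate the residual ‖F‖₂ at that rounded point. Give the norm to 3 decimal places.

At (1/2, 2): F = (0.000, -3.000).
Jacobian J = [[10·p·q + 4·p - 3·q, 5·p^2 - 3·p], [-4·p·q, -2·p^2 - 2·q + 2]].
At the point, J = [[6.000, -0.250], [-4.000, -2.500]] (det J = -16.000).
Solving J·Δ = −F gives Δ = (-0.047, -1.125).
Then the next iterate is (p, q)₁ = (0.453, 0.875).
Re-evaluating at (0.453, 0.875): F = (0.11908, -1.37474), so ‖F‖₂ = 1.380.

1.380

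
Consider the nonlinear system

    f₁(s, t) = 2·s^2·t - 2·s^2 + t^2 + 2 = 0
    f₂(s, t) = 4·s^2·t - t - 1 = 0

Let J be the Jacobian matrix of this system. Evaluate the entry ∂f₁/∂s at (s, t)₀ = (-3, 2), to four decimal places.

∂f₁/∂s = 4·s·t - 4·s.
At (-3, 2) this is -12.0000.

-12.0000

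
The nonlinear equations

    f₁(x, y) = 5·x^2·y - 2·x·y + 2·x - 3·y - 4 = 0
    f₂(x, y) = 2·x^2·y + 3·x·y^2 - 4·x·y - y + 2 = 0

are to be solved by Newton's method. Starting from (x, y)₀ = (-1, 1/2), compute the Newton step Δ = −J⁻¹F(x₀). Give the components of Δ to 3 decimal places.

At (-1, 1/2): F = (-4.000, 3.750).
Jacobian J = [[10·x·y - 2·y + 2, 5·x^2 - 2·x - 3], [4·x·y + 3·y^2 - 4·y, 2·x^2 + 6·x·y - 4·x - 1]].
At the point, J = [[-4.000, 4.000], [-3.250, 2.000]] (det J = 5.000).
Solving J·Δ = −F gives Δ = (4.600, 5.600).

(4.600, 5.600)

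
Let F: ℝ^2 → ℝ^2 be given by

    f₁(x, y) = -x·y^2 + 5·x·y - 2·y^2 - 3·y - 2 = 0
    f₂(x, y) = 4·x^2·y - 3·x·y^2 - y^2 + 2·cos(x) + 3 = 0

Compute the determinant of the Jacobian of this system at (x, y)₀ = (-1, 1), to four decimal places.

-61.1706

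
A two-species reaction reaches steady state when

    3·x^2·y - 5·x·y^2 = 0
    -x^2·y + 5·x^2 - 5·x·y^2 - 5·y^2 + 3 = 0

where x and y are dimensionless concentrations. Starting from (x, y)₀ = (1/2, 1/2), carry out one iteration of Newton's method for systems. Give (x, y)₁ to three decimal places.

At (1/2, 1/2): F = (-0.250, 2.250).
Jacobian J = [[6·x·y - 5·y^2, 3·x^2 - 10·x·y], [-2·x·y + 10·x - 5·y^2, -x^2 - 10·x·y - 10·y]].
At the point, J = [[0.250, -1.750], [3.250, -7.750]] (det J = 3.750).
Solving J·Δ = −F gives Δ = (-1.567, -0.367).
Then the next iterate is (x, y)₁ = (-1.067, 0.133).

(-1.067, 0.133)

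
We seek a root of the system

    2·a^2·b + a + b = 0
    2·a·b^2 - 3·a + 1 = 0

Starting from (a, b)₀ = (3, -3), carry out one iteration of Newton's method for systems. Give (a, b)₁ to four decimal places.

(1.9026, -2.1795)

At (3, -3): F = (-54.0000, 46.0000).
Jacobian J = [[4·a·b + 1, 2·a^2 + 1], [2·b^2 - 3, 4·a·b]].
At the point, J = [[-35.0000, 19.0000], [15.0000, -36.0000]] (det J = 975.0000).
Solving J·Δ = −F gives Δ = (-1.0974, 0.8205).
Then the next iterate is (a, b)₁ = (1.9026, -2.1795).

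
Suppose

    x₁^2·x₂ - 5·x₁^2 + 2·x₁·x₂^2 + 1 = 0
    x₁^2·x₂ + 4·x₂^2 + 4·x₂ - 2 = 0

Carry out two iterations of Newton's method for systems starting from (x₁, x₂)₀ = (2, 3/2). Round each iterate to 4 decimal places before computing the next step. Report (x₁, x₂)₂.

At (2, 3/2): F = (-4.0000, 19.0000).
Jacobian J = [[2·x₁·x₂ - 10·x₁ + 2·x₂^2, x₁^2 + 4·x₁·x₂], [2·x₁·x₂, x₁^2 + 8·x₂ + 4]].
At the point, J = [[-9.5000, 16.0000], [6.0000, 20.0000]] (det J = -286.0000).
Solving J·Δ = −F gives Δ = (-1.3427, -0.5472).
Then the next iterate is (x₁, x₂)₁ = (0.6573, 0.9528).
Round to (0.6573, 0.9528) and repeat: F = (0.444865, 5.854162), J = [[-3.504793, 2.937145], [1.252551, 12.054443]].
Δ = (-0.2576, -0.4589), so (x₁, x₂)₂ = (0.3997, 0.4939).

(0.3997, 0.4939)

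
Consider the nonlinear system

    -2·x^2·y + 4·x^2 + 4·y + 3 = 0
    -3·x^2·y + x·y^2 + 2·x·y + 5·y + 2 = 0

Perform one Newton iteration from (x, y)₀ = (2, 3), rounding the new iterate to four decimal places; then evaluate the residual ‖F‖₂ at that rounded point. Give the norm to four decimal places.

At (2, 3): F = (7.0000, 11.0000).
Jacobian J = [[-4·x·y + 8·x, -2·x^2 + 4], [-6·x·y + y^2 + 2·y, -3·x^2 + 2·x·y + 2·x + 5]].
At the point, J = [[-8.0000, -4.0000], [-21.0000, 9.0000]] (det J = -156.0000).
Solving J·Δ = −F gives Δ = (0.6859, 0.3782).
Then the next iterate is (x, y)₁ = (2.6859, 3.3782).
Re-evaluating at (2.6859, 3.3782): F = (-3.372032, -5.421463), so ‖F‖₂ = 6.3846.

6.3846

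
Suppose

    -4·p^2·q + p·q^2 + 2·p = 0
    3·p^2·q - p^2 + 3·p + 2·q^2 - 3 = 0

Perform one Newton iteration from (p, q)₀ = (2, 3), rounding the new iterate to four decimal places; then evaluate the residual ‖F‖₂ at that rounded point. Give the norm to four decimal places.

15.9158

At (2, 3): F = (-26.0000, 53.0000).
Jacobian J = [[-8·p·q + q^2 + 2, -4·p^2 + 2·p·q], [6·p·q - 2·p + 3, 3·p^2 + 4·q]].
At the point, J = [[-37.0000, -4.0000], [35.0000, 24.0000]] (det J = -748.0000).
Solving J·Δ = −F gives Δ = (-0.5508, -1.4051).
Then the next iterate is (p, q)₁ = (1.4492, 1.5949).
Re-evaluating at (1.4492, 1.5949): F = (-6.813574, 14.383566), so ‖F‖₂ = 15.9158.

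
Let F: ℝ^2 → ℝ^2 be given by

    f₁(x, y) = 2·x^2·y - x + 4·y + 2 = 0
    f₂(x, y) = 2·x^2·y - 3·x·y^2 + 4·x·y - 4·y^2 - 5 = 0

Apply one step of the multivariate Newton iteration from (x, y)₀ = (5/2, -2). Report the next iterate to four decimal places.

(1.5870, -1.1317)

At (5/2, -2): F = (-33.5000, -96.0000).
Jacobian J = [[4·x·y - 1, 2·x^2 + 4], [4·x·y - 3·y^2 + 4·y, 2·x^2 - 6·x·y + 4·x - 8·y]].
At the point, J = [[-21.0000, 16.5000], [-40.0000, 68.5000]] (det J = -778.5000).
Solving J·Δ = −F gives Δ = (-0.9130, 0.8683).
Then the next iterate is (x, y)₁ = (1.5870, -1.1317).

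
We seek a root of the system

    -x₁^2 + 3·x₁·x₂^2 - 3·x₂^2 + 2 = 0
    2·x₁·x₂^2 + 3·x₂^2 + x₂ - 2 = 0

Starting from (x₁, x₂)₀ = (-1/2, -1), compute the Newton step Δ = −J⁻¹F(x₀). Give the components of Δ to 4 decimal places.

(0.5750, 0.0500)

At (-1/2, -1): F = (-2.7500, -1.0000).
Jacobian J = [[-2·x₁ + 3·x₂^2, 6·x₁·x₂ - 6·x₂], [2·x₂^2, 4·x₁·x₂ + 6·x₂ + 1]].
At the point, J = [[4.0000, 9.0000], [2.0000, -3.0000]] (det J = -30.0000).
Solving J·Δ = −F gives Δ = (0.5750, 0.0500).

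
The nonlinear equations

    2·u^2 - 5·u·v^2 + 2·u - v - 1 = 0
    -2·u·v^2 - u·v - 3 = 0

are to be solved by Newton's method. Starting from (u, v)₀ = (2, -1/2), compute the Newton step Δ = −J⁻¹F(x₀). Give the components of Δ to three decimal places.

(-2.571, 1.500)

At (2, -1/2): F = (9.000, -3.000).
Jacobian J = [[4·u - 5·v^2 + 2, -10·u·v - 1], [-2·v^2 - v, -4·u·v - u]].
At the point, J = [[8.750, 9.000], [0.000, 2.000]] (det J = 17.500).
Solving J·Δ = −F gives Δ = (-2.571, 1.500).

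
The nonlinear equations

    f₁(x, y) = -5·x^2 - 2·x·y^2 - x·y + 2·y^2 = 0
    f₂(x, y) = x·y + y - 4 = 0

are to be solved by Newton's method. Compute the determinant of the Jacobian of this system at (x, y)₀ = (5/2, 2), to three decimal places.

-93.500

J = [[-10·x - 2·y^2 - y, -4·x·y - x + 4·y], [y, x + 1]].
At the point, J = [[-35.000, -14.500], [2.000, 3.500]].
det J = -93.500.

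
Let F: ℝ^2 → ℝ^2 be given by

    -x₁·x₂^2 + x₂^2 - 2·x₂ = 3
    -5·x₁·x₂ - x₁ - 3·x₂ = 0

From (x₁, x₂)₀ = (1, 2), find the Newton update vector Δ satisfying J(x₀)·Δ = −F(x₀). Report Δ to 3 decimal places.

At (1, 2): F = (-7.000, -17.000).
Jacobian J = [[-x₂^2, -2·x₁·x₂ + 2·x₂ - 2], [-5·x₂ - 1, -5·x₁ - 3]].
At the point, J = [[-4.000, -2.000], [-11.000, -8.000]] (det J = 10.000).
Solving J·Δ = −F gives Δ = (-2.200, 0.900).

(-2.200, 0.900)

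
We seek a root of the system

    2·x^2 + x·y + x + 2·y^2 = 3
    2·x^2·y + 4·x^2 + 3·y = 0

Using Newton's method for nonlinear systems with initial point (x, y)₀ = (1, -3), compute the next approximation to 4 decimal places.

At (1, -3): F = (15.0000, -11.0000).
Jacobian J = [[4·x + y + 1, x + 4·y], [4·x·y + 8·x, 2·x^2 + 3]].
At the point, J = [[2.0000, -11.0000], [-4.0000, 5.0000]] (det J = -34.0000).
Solving J·Δ = −F gives Δ = (-1.3529, 1.1176).
Then the next iterate is (x, y)₁ = (-0.3529, -1.8824).

(-0.3529, -1.8824)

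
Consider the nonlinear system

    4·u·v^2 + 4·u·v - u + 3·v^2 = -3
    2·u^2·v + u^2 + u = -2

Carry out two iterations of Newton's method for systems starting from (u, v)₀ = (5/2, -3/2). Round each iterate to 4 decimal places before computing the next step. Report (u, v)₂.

(2.6613, -0.7816)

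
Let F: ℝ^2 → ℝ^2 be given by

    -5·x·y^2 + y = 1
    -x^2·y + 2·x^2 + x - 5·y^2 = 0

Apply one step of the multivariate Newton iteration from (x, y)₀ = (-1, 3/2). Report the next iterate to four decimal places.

(-1.0000, 0.7656)

At (-1, 3/2): F = (11.7500, -11.7500).
Jacobian J = [[-5·y^2, -10·x·y + 1], [-2·x·y + 4·x + 1, -x^2 - 10·y]].
At the point, J = [[-11.2500, 16.0000], [0.0000, -16.0000]] (det J = 180.0000).
Solving J·Δ = −F gives Δ = (0.0000, -0.7344).
Then the next iterate is (x, y)₁ = (-1.0000, 0.7656).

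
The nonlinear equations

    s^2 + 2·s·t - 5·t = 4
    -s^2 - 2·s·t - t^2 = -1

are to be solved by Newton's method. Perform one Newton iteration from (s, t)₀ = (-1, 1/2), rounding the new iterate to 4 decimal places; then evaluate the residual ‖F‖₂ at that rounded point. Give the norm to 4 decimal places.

0.6657

At (-1, 1/2): F = (-6.5000, 0.7500).
Jacobian J = [[2·s + 2·t, 2·s - 5], [-2·s - 2·t, -2·s - 2·t]].
At the point, J = [[-1.0000, -7.0000], [1.0000, 1.0000]] (det J = 6.0000).
Solving J·Δ = −F gives Δ = (0.2083, -0.9583).
Then the next iterate is (s, t)₁ = (-0.7917, -0.4583).
Re-evaluating at (-0.7917, -0.4583): F = (-0.356039, -0.5625), so ‖F‖₂ = 0.6657.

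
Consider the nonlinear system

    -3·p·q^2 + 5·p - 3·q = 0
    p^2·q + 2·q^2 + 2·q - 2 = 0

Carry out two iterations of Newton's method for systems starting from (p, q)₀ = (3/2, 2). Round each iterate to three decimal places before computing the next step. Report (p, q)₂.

At (3/2, 2): F = (-16.500, 14.500).
Jacobian J = [[-3·q^2 + 5, -6·p·q - 3], [2·p·q, p^2 + 4·q + 2]].
At the point, J = [[-7.000, -21.000], [6.000, 12.250]] (det J = 40.250).
Solving J·Δ = −F gives Δ = (-2.543, 0.062).
Then the next iterate is (p, q)₁ = (-1.043, 2.062).
Round to (-1.043, 2.062) and repeat: F = (1.90302, 12.87083), J = [[-7.75553, 9.90400], [-4.30133, 11.33585]].
Δ = (-2.337, -2.022), so (p, q)₂ = (-3.380, 0.040).

(-3.380, 0.040)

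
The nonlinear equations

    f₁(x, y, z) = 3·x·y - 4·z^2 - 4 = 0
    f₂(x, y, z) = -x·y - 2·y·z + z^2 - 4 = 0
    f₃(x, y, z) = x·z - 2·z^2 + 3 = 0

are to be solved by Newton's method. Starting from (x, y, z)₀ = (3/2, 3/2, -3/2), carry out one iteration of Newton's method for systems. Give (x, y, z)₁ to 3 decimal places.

(1.017, 2.297, -1.097)

At (3/2, 3/2, -3/2): F = (-6.250, 0.500, -3.750).
Jacobian J = [[3·y, 3·x, -8·z], [-y, -x - 2·z, -2·y + 2·z], [z, 0, x - 4·z]].
At the point, J = [[4.500, 4.500, 12.000], [-1.500, 1.500, -6.000], [-1.500, 0.000, 7.500]] (det J = 168.750).
Solving J·Δ = −F gives Δ = (-0.483, 0.797, 0.403).
Then the next iterate is (x, y, z)₁ = (1.017, 2.297, -1.097).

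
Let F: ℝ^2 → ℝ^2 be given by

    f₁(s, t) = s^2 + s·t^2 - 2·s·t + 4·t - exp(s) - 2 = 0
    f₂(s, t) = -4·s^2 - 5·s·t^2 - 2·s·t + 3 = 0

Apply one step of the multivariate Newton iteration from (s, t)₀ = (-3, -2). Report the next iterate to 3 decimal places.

At (-3, -2): F = (-25.04979, 15.000).
Jacobian J = [[2·s + t^2 - 2·t - exp(s), 2·s·t - 2·s + 4], [-8·s - 5·t^2 - 2·t, -10·s·t - 2·s]].
At the point, J = [[1.95021, 22.000], [8.000, -54.000]] (det J = -281.31150).
Solving J·Δ = −F gives Δ = (3.635, 0.816).
Then the next iterate is (s, t)₁ = (0.635, -1.184).

(0.635, -1.184)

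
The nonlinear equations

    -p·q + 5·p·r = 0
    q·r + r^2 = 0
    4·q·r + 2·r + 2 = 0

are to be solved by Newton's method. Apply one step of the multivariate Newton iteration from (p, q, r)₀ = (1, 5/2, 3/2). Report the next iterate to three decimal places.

At (1, 5/2, 3/2): F = (5.000, 6.000, 20.000).
Jacobian J = [[-q + 5·r, -p, 5·p], [0, r, q + 2·r], [0, 4·r, 4·q + 2]].
At the point, J = [[5.000, -1.000, 5.000], [0.000, 1.500, 5.500], [0.000, 6.000, 12.000]] (det J = -75.000).
Solving J·Δ = −F gives Δ = (-1.107, -2.533, -0.400).
Then the next iterate is (p, q, r)₁ = (-0.107, -0.033, 1.100).

(-0.107, -0.033, 1.100)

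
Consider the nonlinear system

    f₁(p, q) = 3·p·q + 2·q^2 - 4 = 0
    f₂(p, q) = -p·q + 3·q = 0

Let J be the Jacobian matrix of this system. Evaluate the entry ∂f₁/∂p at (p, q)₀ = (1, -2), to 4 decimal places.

-6.0000

∂f₁/∂p = 3·q.
At (1, -2) this is -6.0000.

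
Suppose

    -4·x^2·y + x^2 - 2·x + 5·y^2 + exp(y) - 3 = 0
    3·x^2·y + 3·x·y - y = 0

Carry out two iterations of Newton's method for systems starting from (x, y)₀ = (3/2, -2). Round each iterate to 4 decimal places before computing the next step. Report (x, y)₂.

(0.5636, -0.9491)

At (3/2, -2): F = (34.385335, -20.5000).
Jacobian J = [[-8·x·y + 2·x - 2, -4·x^2 + 10·y + exp(y)], [6·x·y + 3·y, 3·x^2 + 3·x - 1]].
At the point, J = [[25.0000, -28.864665], [-24.0000, 10.2500]] (det J = -436.501953).
Solving J·Δ = −F gives Δ = (-0.5482, 0.7165).
Then the next iterate is (x, y)₁ = (0.9518, -1.2835).
Round to (0.9518, -1.2835) and repeat: F = (9.167260, -5.869663), J = [[9.676682, -16.181627], [-11.180312, 4.573170]].
Δ = (-0.3882, 0.3344), so (x, y)₂ = (0.5636, -0.9491).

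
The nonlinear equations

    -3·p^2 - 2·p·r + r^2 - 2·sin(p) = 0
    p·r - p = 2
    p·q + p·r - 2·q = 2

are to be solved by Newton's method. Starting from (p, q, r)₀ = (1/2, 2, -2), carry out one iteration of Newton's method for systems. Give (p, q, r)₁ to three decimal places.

At (1/2, 2, -2): F = (4.29115, -3.500, -6.000).
Jacobian J = [[-6·p - 2·r - 2·cos(p), 0, -2·p + 2·r], [r - 1, 0, p], [q + r, p - 2, p]].
At the point, J = [[-0.75517, 0.000, -5.000], [-3.000, 0.000, 0.500], [0.000, -1.500, 0.500]] (det J = -23.06637).
Solving J·Δ = −F gives Δ = (-0.998, -3.664, 1.009).
Then the next iterate is (p, q, r)₁ = (-0.498, -1.664, -0.991).

(-0.498, -1.664, -0.991)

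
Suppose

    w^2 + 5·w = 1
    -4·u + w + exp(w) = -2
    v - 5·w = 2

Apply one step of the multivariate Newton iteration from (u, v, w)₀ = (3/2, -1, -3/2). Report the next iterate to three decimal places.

(1.136, 10.125, 1.625)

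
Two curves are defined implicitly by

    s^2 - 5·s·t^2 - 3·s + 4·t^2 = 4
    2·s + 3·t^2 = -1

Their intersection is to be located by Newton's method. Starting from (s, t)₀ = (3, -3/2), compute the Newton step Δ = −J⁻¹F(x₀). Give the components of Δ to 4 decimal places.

At (3, -3/2): F = (-28.7500, 13.7500).
Jacobian J = [[2·s - 5·t^2 - 3, -10·s·t + 8·t], [2, 6·t]].
At the point, J = [[-8.2500, 33.0000], [2.0000, -9.0000]] (det J = 8.2500).
Solving J·Δ = −F gives Δ = (23.6364, 6.7803).

(23.6364, 6.7803)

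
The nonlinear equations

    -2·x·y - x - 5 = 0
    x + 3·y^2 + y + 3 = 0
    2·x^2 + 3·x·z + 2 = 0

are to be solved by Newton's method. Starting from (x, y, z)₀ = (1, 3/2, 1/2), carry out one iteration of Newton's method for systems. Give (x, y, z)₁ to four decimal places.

(-0.7237, 0.4474, 1.8268)

At (1, 3/2, 1/2): F = (-9.0000, 12.2500, 5.5000).
Jacobian J = [[-2·y - 1, -2·x, 0], [1, 6·y + 1, 0], [4·x + 3·z, 0, 3·x]].
At the point, J = [[-4.0000, -2.0000, 0.0000], [1.0000, 10.0000, 0.0000], [5.5000, 0.0000, 3.0000]] (det J = -114.0000).
Solving J·Δ = −F gives Δ = (-1.7237, -1.0526, 1.3268).
Then the next iterate is (x, y, z)₁ = (-0.7237, 0.4474, 1.8268).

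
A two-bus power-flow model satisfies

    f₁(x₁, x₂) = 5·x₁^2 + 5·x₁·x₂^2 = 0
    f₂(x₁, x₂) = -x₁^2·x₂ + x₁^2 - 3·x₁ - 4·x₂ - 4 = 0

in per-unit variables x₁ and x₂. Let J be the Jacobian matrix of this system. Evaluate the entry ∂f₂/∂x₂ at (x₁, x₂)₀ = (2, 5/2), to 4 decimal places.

-8.0000

∂f₂/∂x₂ = -x₁^2 - 4.
At (2, 5/2) this is -8.0000.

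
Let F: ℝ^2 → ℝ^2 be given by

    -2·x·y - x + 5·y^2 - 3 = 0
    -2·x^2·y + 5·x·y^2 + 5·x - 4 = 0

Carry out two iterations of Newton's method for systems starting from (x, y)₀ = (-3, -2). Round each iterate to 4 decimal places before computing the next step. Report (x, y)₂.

(0.5872, -0.6684)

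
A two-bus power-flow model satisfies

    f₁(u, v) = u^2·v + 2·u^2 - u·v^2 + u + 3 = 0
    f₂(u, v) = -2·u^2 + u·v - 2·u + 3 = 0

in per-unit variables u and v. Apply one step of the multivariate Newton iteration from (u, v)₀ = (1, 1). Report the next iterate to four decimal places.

At (1, 1): F = (6.0000, 0.0000).
Jacobian J = [[2·u·v + 4·u - v^2 + 1, u^2 - 2·u·v], [-4·u + v - 2, u]].
At the point, J = [[6.0000, -1.0000], [-5.0000, 1.0000]] (det J = 1.0000).
Solving J·Δ = −F gives Δ = (-6.0000, -30.0000).
Then the next iterate is (u, v)₁ = (-5.0000, -29.0000).

(-5.0000, -29.0000)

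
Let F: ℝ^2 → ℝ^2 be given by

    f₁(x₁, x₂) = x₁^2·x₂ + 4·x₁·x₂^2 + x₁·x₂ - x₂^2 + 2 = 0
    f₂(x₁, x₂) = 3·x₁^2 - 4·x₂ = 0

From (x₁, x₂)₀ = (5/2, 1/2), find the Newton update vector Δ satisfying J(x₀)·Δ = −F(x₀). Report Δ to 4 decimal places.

At (5/2, 1/2): F = (8.6250, 16.7500).
Jacobian J = [[2·x₁·x₂ + 4·x₂^2 + x₂, x₁^2 + 8·x₁·x₂ + x₁ - 2·x₂], [6·x₁, -4]].
At the point, J = [[4.0000, 17.7500], [15.0000, -4.0000]] (det J = -282.2500).
Solving J·Δ = −F gives Δ = (-1.1756, -0.2210).

(-1.1756, -0.2210)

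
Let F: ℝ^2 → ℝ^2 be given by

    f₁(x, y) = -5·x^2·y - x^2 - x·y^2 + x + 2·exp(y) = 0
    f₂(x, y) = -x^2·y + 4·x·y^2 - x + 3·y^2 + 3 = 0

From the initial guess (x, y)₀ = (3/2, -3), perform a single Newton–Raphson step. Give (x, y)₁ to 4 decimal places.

(0.9991, -1.8051)

At (3/2, -3): F = (19.599574, 89.2500).
Jacobian J = [[-10·x·y - 2·x - y^2 + 1, -5·x^2 - 2·x·y + 2·exp(y)], [-2·x·y + 4·y^2 - 1, -x^2 + 8·x·y + 6·y]].
At the point, J = [[34.0000, -2.150426], [44.0000, -56.2500]] (det J = -1817.881262).
Solving J·Δ = −F gives Δ = (-0.5009, 1.1949).
Then the next iterate is (x, y)₁ = (0.9991, -1.8051).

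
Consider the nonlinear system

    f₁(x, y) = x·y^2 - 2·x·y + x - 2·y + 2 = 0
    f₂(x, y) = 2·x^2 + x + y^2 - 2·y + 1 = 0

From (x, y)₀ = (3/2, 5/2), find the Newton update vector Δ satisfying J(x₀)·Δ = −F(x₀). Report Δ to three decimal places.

(-1.814, 1.483)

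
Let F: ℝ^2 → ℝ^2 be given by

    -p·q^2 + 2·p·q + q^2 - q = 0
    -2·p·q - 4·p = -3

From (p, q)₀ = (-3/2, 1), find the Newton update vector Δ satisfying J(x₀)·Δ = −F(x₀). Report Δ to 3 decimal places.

(1.833, -0.333)

At (-3/2, 1): F = (-1.500, 12.000).
Jacobian J = [[-q^2 + 2·q, -2·p·q + 2·p + 2·q - 1], [-2·q - 4, -2·p]].
At the point, J = [[1.000, 1.000], [-6.000, 3.000]] (det J = 9.000).
Solving J·Δ = −F gives Δ = (1.833, -0.333).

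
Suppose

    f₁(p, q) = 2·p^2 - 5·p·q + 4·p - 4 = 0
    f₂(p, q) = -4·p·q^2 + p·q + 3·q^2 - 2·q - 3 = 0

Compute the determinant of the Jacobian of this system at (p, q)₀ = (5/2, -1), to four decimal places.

213.0000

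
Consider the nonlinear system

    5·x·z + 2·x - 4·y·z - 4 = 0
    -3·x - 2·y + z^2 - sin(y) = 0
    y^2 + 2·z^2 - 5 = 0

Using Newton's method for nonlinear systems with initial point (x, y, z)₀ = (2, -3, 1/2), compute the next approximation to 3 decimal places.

(1.789, -2.384, 0.099)

At (2, -3, 1/2): F = (11.000, 0.39112, 4.500).
Jacobian J = [[5·z + 2, -4·z, 5·x - 4·y], [-3, -cos(y) - 2, 2·z], [0, 2·y, 4·z]].
At the point, J = [[4.500, -2.000, 22.000], [-3.000, -1.01001, 1.000], [0.000, -6.000, 2.000]] (det J = 401.90993).
Solving J·Δ = −F gives Δ = (-0.211, 0.616, -0.401).
Then the next iterate is (x, y, z)₁ = (1.789, -2.384, 0.099).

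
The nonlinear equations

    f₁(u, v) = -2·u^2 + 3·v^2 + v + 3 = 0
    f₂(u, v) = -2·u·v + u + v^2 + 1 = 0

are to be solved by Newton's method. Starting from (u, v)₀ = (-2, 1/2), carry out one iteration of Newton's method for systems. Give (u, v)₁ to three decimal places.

(-1.406, 0.250)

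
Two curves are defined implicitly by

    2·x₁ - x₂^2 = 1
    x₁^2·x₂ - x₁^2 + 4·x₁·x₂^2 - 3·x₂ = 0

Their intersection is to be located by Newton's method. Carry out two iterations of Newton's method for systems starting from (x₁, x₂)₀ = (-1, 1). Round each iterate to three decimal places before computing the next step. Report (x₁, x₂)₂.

(0.951, 0.970)

At (-1, 1): F = (-4.000, -7.000).
Jacobian J = [[2, -2·x₂], [2·x₁·x₂ - 2·x₁ + 4·x₂^2, x₁^2 + 8·x₁·x₂ - 3]].
At the point, J = [[2.000, -2.000], [4.000, -10.000]] (det J = -12.000).
Solving J·Δ = −F gives Δ = (2.167, 0.167).
Then the next iterate is (x₁, x₂)₁ = (1.167, 1.167).
Round to (1.167, 1.167) and repeat: F = (-0.02789, 3.08373), J = [[2.000, -2.334], [5.83733, 9.25700]].
Δ = (-0.216, -0.197), so (x₁, x₂)₂ = (0.951, 0.970).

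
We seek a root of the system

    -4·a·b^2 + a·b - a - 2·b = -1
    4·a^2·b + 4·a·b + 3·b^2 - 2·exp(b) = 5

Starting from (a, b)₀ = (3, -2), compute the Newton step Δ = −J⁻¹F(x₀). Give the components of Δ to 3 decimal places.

At (3, -2): F = (-52.000, -89.27067).
Jacobian J = [[-4·b^2 + b - 1, -8·a·b + a - 2], [8·a·b + 4·b, 4·a^2 + 4·a + 6·b - 2·exp(b)]].
At the point, J = [[-19.000, 49.000], [-56.000, 35.72933]] (det J = 2065.14274).
Solving J·Δ = −F gives Δ = (-1.218, 0.589).

(-1.218, 0.589)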